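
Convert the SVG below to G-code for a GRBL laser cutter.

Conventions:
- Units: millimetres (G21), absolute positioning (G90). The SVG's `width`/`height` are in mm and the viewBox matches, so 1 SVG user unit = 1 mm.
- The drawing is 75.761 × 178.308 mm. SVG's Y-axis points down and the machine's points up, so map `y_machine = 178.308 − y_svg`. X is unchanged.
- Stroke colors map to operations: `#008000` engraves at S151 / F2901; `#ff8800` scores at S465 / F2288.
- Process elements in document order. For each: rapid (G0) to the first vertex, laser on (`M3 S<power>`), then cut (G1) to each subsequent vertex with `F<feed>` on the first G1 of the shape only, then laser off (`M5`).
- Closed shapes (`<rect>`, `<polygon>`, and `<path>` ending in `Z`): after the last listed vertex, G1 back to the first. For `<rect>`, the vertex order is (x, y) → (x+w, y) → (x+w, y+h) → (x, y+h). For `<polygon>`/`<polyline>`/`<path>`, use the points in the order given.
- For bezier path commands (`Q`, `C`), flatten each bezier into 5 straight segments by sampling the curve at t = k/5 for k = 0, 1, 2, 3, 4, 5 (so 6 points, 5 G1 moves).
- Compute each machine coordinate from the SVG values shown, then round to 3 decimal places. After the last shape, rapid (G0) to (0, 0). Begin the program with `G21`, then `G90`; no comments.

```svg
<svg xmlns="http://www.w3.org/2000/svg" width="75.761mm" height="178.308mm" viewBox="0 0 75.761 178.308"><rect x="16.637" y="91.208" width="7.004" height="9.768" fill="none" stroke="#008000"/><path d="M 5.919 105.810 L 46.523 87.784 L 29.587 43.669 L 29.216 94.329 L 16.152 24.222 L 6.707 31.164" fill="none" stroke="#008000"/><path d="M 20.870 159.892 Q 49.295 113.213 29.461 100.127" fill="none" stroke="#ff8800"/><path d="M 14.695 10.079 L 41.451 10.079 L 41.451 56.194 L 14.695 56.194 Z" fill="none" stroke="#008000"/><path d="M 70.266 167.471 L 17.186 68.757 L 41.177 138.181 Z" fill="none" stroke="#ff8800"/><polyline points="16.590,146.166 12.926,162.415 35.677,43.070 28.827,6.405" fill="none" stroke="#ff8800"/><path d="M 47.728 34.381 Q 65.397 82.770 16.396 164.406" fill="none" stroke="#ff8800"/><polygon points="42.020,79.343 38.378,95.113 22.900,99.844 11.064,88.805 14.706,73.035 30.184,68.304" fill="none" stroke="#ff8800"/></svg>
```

Since the viewBox matches the mm dimensions, user units are millimetres directly. The only transform is the Y-flip y_m = 178.308 − y_svg.

Shape 1 is a rectangle drawn with `<rect>`. Its stroke #008000 means engrave at S151, F2901. After flipping Y the toolpath is (16.637,87.100) → (23.641,87.100) → (23.641,77.332) → (16.637,77.332) → (16.637,87.100), returning to the start.

Shape 2 is a open polyline drawn with `<path>`. Its stroke #008000 means engrave at S151, F2901. After flipping Y the toolpath is (5.919,72.498) → (46.523,90.524) → (29.587,134.639) → (29.216,83.979) → (16.152,154.086) → (6.707,147.144).

Shape 3 is a quadratic bezier drawn with `<path>`. Its stroke #ff8800 means score at S465, F2288. After flipping Y the toolpath is (20.870,18.416) → (30.310,35.744) → (35.889,50.384) → (37.607,62.337) → (35.464,71.603) → (29.461,78.181).

Shape 4 is a rectangle drawn with `<path>`. Its stroke #008000 means engrave at S151, F2901. After flipping Y the toolpath is (14.695,168.229) → (41.451,168.229) → (41.451,122.114) → (14.695,122.114) → (14.695,168.229), returning to the start.

Shape 5 is a closed polygon drawn with `<path>`. Its stroke #ff8800 means score at S465, F2288. After flipping Y the toolpath is (70.266,10.837) → (17.186,109.551) → (41.177,40.127) → (70.266,10.837), returning to the start.

Shape 6 is a open polyline drawn with `<polyline>`. Its stroke #ff8800 means score at S465, F2288. After flipping Y the toolpath is (16.590,32.142) → (12.926,15.893) → (35.677,135.238) → (28.827,171.903).

Shape 7 is a quadratic bezier drawn with `<path>`. Its stroke #ff8800 means score at S465, F2288. After flipping Y the toolpath is (47.728,143.927) → (52.129,123.242) → (51.196,99.896) → (44.930,73.891) → (33.330,45.227) → (16.396,13.902).

Shape 8 is a regular polygon drawn with `<polygon>`. Its stroke #ff8800 means score at S465, F2288. After flipping Y the toolpath is (42.020,98.965) → (38.378,83.195) → (22.900,78.464) → (11.064,89.503) → (14.706,105.273) → (30.184,110.004) → (42.020,98.965), returning to the start.

G21
G90
G0 X16.637 Y87.100
M3 S151
G1 X23.641 Y87.100 F2901
G1 X23.641 Y77.332
G1 X16.637 Y77.332
G1 X16.637 Y87.100
M5
G0 X5.919 Y72.498
M3 S151
G1 X46.523 Y90.524 F2901
G1 X29.587 Y134.639
G1 X29.216 Y83.979
G1 X16.152 Y154.086
G1 X6.707 Y147.144
M5
G0 X20.870 Y18.416
M3 S465
G1 X30.310 Y35.744 F2288
G1 X35.889 Y50.384
G1 X37.607 Y62.337
G1 X35.464 Y71.603
G1 X29.461 Y78.181
M5
G0 X14.695 Y168.229
M3 S151
G1 X41.451 Y168.229 F2901
G1 X41.451 Y122.114
G1 X14.695 Y122.114
G1 X14.695 Y168.229
M5
G0 X70.266 Y10.837
M3 S465
G1 X17.186 Y109.551 F2288
G1 X41.177 Y40.127
G1 X70.266 Y10.837
M5
G0 X16.590 Y32.142
M3 S465
G1 X12.926 Y15.893 F2288
G1 X35.677 Y135.238
G1 X28.827 Y171.903
M5
G0 X47.728 Y143.927
M3 S465
G1 X52.129 Y123.242 F2288
G1 X51.196 Y99.896
G1 X44.930 Y73.891
G1 X33.330 Y45.227
G1 X16.396 Y13.902
M5
G0 X42.020 Y98.965
M3 S465
G1 X38.378 Y83.195 F2288
G1 X22.900 Y78.464
G1 X11.064 Y89.503
G1 X14.706 Y105.273
G1 X30.184 Y110.004
G1 X42.020 Y98.965
M5
G0 X0.000 Y0.000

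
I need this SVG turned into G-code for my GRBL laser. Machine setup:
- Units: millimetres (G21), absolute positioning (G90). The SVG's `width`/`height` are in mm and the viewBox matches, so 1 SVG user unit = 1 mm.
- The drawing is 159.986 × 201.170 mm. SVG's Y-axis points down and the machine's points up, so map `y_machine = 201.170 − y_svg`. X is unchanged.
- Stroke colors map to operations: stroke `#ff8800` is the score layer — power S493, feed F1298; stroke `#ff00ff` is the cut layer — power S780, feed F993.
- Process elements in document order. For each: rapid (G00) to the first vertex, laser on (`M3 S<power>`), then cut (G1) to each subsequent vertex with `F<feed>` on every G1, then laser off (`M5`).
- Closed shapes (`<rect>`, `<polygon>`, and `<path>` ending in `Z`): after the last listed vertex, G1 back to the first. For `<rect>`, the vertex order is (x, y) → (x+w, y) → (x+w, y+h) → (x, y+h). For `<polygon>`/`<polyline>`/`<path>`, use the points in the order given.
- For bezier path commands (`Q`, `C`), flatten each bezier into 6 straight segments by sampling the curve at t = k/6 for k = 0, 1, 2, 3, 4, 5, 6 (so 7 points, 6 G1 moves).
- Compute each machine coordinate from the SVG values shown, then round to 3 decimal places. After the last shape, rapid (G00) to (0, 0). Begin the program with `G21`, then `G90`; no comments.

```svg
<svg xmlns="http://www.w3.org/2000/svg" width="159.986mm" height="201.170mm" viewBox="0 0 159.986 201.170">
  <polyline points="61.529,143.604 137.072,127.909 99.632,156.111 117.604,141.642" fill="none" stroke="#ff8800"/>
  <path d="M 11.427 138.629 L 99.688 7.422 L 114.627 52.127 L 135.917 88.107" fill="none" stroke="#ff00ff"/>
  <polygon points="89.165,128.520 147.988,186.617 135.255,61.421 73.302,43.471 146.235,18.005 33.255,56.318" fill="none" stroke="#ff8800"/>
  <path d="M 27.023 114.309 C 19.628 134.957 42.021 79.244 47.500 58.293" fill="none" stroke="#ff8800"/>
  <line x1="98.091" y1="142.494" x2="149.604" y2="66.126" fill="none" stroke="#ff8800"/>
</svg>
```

Since the viewBox matches the mm dimensions, user units are millimetres directly. The only transform is the Y-flip y_m = 201.170 − y_svg.

Shape 1 is a open polyline drawn with `<polyline>`. Its stroke #ff8800 means score at S493, F1298. After flipping Y the toolpath is (61.529,57.566) → (137.072,73.261) → (99.632,45.059) → (117.604,59.528).

Shape 2 is a open polyline drawn with `<path>`. Its stroke #ff00ff means cut at S780, F993. After flipping Y the toolpath is (11.427,62.541) → (99.688,193.748) → (114.627,149.043) → (135.917,113.063).

Shape 3 is a closed polygon drawn with `<polygon>`. Its stroke #ff8800 means score at S493, F1298. After flipping Y the toolpath is (89.165,72.650) → (147.988,14.553) → (135.255,139.749) → (73.302,157.699) → (146.235,183.165) → (33.255,144.852) → (89.165,72.650), returning to the start.

Shape 4 is a cubic bezier drawn with `<path>`. Its stroke #ff8800 means score at S493, F1298. After flipping Y the toolpath is (27.023,86.861) → (25.592,82.386) → (27.828,87.551) → (32.434,99.269) → (38.113,114.454) → (43.567,130.019) → (47.500,142.877).

Shape 5 is a line segment drawn with `<line>`. Its stroke #ff8800 means score at S493, F1298. After flipping Y the toolpath is (98.091,58.676) → (149.604,135.044).

G21
G90
G00 X61.529 Y57.566
M3 S493
G1 X137.072 Y73.261 F1298
G1 X99.632 Y45.059 F1298
G1 X117.604 Y59.528 F1298
M5
G00 X11.427 Y62.541
M3 S780
G1 X99.688 Y193.748 F993
G1 X114.627 Y149.043 F993
G1 X135.917 Y113.063 F993
M5
G00 X89.165 Y72.650
M3 S493
G1 X147.988 Y14.553 F1298
G1 X135.255 Y139.749 F1298
G1 X73.302 Y157.699 F1298
G1 X146.235 Y183.165 F1298
G1 X33.255 Y144.852 F1298
G1 X89.165 Y72.650 F1298
M5
G00 X27.023 Y86.861
M3 S493
G1 X25.592 Y82.386 F1298
G1 X27.828 Y87.551 F1298
G1 X32.434 Y99.269 F1298
G1 X38.113 Y114.454 F1298
G1 X43.567 Y130.019 F1298
G1 X47.500 Y142.877 F1298
M5
G00 X98.091 Y58.676
M3 S493
G1 X149.604 Y135.044 F1298
M5
G00 X0.000 Y0.000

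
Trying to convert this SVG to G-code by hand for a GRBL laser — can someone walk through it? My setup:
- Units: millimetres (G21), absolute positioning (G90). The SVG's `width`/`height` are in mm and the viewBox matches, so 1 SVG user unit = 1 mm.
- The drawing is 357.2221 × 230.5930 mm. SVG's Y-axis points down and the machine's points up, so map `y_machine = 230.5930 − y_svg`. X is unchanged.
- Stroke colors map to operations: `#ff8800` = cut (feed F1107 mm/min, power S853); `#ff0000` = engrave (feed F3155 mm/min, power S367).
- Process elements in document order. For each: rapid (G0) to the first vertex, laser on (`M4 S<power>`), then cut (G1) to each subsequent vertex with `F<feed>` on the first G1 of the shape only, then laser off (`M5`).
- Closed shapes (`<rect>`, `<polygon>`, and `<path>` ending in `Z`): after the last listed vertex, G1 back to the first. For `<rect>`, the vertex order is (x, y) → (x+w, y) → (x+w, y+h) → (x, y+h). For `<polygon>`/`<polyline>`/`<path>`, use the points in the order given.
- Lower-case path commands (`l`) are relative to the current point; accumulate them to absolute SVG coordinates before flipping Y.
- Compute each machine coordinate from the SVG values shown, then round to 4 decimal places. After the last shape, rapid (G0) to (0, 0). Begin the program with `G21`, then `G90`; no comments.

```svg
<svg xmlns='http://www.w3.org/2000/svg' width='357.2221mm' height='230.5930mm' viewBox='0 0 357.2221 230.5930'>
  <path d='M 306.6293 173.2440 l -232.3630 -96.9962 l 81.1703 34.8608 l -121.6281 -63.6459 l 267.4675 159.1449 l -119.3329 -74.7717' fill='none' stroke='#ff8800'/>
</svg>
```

Since the viewBox matches the mm dimensions, user units are millimetres directly. The only transform is the Y-flip y_m = 230.5930 − y_svg.

Shape 1 is a open polyline drawn with `<path>`. Its stroke #ff8800 means cut at S853, F1107. After flipping Y the toolpath is (306.6293,57.3490) → (74.2663,154.3452) → (155.4366,119.4844) → (33.8085,183.1303) → (301.2760,23.9854) → (181.9431,98.7571).

G21
G90
G0 X306.6293 Y57.3490
M4 S853
G1 X74.2663 Y154.3452 F1107
G1 X155.4366 Y119.4844
G1 X33.8085 Y183.1303
G1 X301.2760 Y23.9854
G1 X181.9431 Y98.7571
M5
G0 X0.0000 Y0.0000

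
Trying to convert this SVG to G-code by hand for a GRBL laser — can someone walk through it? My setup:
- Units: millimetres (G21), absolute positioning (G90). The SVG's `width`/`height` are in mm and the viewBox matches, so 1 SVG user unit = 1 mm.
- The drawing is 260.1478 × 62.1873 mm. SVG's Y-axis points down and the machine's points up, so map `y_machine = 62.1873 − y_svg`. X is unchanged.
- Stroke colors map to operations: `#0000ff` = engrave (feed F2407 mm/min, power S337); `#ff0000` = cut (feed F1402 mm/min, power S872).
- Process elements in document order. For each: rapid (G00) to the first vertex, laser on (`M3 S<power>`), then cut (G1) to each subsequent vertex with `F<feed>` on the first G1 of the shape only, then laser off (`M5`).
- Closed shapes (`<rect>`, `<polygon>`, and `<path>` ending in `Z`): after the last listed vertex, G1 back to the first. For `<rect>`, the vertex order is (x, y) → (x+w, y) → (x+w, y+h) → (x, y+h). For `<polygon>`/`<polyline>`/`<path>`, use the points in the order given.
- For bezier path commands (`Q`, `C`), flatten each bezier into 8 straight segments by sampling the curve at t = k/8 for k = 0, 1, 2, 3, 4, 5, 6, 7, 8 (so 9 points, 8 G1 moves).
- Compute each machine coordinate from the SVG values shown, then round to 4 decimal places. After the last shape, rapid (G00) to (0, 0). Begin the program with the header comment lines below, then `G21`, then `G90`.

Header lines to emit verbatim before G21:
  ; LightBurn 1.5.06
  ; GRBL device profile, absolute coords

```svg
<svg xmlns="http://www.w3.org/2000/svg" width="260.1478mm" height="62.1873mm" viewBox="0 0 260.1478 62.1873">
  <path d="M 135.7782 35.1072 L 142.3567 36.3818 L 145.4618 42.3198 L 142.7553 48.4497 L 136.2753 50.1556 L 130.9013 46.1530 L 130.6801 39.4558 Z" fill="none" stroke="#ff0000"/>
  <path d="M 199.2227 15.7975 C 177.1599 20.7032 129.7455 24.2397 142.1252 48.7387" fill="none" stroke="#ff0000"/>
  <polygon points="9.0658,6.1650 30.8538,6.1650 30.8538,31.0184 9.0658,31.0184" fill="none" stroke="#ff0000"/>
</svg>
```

1 u = 1 mm; y_m = 62.1873 − y.

[1] `<path>` regular polygon, #ff0000→cut S872 F1402: (135.7782,27.0801) → (142.3567,25.8055) → (145.4618,19.8675) → (142.7553,13.7376) → (136.2753,12.0317) → (130.9013,16.0343) → (130.6801,22.7315) → (135.7782,27.0801) (closed)

[2] `<path>` cubic bezier, #ff0000→cut S872 F1402: (199.2227,46.3898) → (189.9271,44.5707) → (179.2526,42.6183) → (168.1969,40.2709) → (157.7580,37.2667) → (148.9336,33.3441) → (142.7214,28.2413) → (140.1194,21.6967) → (142.1252,13.4486)

[3] `<polygon>` rectangle, #ff0000→cut S872 F1402: (9.0658,56.0223) → (30.8538,56.0223) → (30.8538,31.1689) → (9.0658,31.1689) → (9.0658,56.0223) (closed)

; LightBurn 1.5.06
; GRBL device profile, absolute coords
G21
G90
G00 X135.7782 Y27.0801
M3 S872
G1 X142.3567 Y25.8055 F1402
G1 X145.4618 Y19.8675
G1 X142.7553 Y13.7376
G1 X136.2753 Y12.0317
G1 X130.9013 Y16.0343
G1 X130.6801 Y22.7315
G1 X135.7782 Y27.0801
M5
G00 X199.2227 Y46.3898
M3 S872
G1 X189.9271 Y44.5707 F1402
G1 X179.2526 Y42.6183
G1 X168.1969 Y40.2709
G1 X157.7580 Y37.2667
G1 X148.9336 Y33.3441
G1 X142.7214 Y28.2413
G1 X140.1194 Y21.6967
G1 X142.1252 Y13.4486
M5
G00 X9.0658 Y56.0223
M3 S872
G1 X30.8538 Y56.0223 F1402
G1 X30.8538 Y31.1689
G1 X9.0658 Y31.1689
G1 X9.0658 Y56.0223
M5
G00 X0.0000 Y0.0000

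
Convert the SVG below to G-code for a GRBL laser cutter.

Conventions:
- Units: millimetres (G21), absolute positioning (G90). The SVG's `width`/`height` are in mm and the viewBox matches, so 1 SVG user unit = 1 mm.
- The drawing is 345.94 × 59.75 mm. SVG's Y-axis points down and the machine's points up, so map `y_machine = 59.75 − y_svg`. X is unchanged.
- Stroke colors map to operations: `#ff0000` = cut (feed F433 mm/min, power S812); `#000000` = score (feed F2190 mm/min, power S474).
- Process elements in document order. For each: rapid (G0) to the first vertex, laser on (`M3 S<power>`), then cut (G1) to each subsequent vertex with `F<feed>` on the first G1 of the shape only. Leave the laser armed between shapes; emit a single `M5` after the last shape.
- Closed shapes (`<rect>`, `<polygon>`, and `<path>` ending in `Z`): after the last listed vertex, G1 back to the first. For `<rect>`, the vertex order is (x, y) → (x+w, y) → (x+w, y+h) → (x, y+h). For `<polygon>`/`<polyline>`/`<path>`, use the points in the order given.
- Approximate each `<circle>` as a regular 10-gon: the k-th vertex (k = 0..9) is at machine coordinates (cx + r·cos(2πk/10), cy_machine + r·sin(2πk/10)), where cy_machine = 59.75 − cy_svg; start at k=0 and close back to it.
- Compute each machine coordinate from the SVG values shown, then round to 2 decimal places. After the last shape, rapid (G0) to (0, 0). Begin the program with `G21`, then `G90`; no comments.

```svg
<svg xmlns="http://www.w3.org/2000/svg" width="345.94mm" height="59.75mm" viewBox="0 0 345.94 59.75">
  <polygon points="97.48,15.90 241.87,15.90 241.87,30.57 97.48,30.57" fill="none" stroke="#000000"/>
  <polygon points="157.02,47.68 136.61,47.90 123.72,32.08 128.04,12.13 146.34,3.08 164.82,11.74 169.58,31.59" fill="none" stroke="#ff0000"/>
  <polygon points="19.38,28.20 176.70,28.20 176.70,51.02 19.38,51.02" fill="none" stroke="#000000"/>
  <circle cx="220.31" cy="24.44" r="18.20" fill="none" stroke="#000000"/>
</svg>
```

1 u = 1 mm; y_m = 59.75 − y.

[1] `<polygon>` rectangle, #000000→score S474 F2190: (97.48,43.85) → (241.87,43.85) → (241.87,29.18) → (97.48,29.18) → (97.48,43.85) (closed)

[2] `<polygon>` regular polygon, #ff0000→cut S812 F433: (157.02,12.07) → (136.61,11.85) → (123.72,27.67) → (128.04,47.62) → (146.34,56.67) → (164.82,48.01) → (169.58,28.16) → (157.02,12.07) (closed)

[3] `<polygon>` rectangle, #000000→score S474 F2190: (19.38,31.55) → (176.70,31.55) → (176.70,8.73) → (19.38,8.73) → (19.38,31.55) (closed)

[4] `<circle>` circle, #000000→score S474 F2190: (238.51,35.31) → (235.03,46.01) → (225.93,52.62) → (214.69,52.62) → (205.59,46.01) → (202.11,35.31) → (205.59,24.61) → (214.69,18.00) → (225.93,18.00) → (235.03,24.61) → (238.51,35.31) (closed)

G21
G90
G0 X97.48 Y43.85
M3 S474
G1 X241.87 Y43.85 F2190
G1 X241.87 Y29.18
G1 X97.48 Y29.18
G1 X97.48 Y43.85
G0 X157.02 Y12.07
M3 S812
G1 X136.61 Y11.85 F433
G1 X123.72 Y27.67
G1 X128.04 Y47.62
G1 X146.34 Y56.67
G1 X164.82 Y48.01
G1 X169.58 Y28.16
G1 X157.02 Y12.07
G0 X19.38 Y31.55
M3 S474
G1 X176.70 Y31.55 F2190
G1 X176.70 Y8.73
G1 X19.38 Y8.73
G1 X19.38 Y31.55
G0 X238.51 Y35.31
M3 S474
G1 X235.03 Y46.01 F2190
G1 X225.93 Y52.62
G1 X214.69 Y52.62
G1 X205.59 Y46.01
G1 X202.11 Y35.31
G1 X205.59 Y24.61
G1 X214.69 Y18.00
G1 X225.93 Y18.00
G1 X235.03 Y24.61
G1 X238.51 Y35.31
M5
G0 X0.00 Y0.00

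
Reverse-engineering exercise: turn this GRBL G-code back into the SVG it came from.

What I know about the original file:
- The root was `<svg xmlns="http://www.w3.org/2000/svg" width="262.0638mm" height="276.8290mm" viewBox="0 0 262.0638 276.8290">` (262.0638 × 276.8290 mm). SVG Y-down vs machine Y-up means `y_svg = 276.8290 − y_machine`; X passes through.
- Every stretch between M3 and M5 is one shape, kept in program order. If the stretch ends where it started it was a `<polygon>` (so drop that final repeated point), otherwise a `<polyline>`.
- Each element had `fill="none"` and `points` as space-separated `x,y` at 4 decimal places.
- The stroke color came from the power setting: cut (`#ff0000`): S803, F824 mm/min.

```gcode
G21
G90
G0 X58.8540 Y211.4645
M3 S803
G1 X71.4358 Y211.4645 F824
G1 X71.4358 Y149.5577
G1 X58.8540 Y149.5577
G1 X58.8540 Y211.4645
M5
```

<svg xmlns="http://www.w3.org/2000/svg" width="262.0638mm" height="276.8290mm" viewBox="0 0 262.0638 276.8290">
  <polygon points="58.8540,65.3645 71.4358,65.3645 71.4358,127.2713 58.8540,127.2713" fill="none" stroke="#ff0000"/>
</svg>

Machine Y-up, SVG Y-down with viewBox height 276.8290, so y_svg = 276.8290 − y_machine; X carries over. Every run uses S803, so all elements get stroke `#ff0000` (cut).

Run 1: The run returns to its start, so emit a `<polygon>` with points (Y-flipped): 58.8540,65.3645 71.4358,65.3645 71.4358,127.2713 58.8540,127.2713.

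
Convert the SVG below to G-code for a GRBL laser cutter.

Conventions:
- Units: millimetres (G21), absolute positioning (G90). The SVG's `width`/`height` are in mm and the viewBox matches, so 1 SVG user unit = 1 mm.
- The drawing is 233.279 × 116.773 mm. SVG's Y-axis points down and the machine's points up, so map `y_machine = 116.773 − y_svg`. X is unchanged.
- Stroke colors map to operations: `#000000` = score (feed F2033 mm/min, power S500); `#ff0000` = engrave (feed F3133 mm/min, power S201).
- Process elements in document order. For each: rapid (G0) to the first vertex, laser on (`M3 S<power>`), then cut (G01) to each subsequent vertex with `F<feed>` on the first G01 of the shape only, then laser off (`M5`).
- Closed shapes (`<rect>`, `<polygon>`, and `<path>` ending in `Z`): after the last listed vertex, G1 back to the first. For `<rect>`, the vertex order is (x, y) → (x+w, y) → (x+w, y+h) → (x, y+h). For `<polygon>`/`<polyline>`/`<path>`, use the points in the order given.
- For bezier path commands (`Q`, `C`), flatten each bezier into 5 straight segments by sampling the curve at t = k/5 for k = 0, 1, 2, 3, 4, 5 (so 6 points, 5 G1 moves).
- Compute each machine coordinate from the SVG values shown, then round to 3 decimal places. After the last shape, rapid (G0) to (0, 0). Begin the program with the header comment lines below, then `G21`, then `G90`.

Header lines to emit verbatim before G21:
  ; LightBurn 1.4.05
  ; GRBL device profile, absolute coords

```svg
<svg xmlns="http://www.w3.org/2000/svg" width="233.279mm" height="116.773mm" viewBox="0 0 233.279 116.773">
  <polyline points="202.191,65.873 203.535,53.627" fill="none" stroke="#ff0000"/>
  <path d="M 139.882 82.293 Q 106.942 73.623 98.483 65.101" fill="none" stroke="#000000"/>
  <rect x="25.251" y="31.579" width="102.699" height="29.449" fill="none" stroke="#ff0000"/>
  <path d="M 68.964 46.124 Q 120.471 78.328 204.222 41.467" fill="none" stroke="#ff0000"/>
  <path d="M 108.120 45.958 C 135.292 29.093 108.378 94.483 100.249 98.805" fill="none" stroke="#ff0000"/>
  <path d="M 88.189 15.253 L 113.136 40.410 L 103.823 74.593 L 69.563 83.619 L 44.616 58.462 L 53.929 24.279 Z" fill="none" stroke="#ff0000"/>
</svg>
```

; LightBurn 1.4.05
; GRBL device profile, absolute coords
G21
G90
G0 X202.191 Y50.900
M3 S201
G01 X203.535 Y63.146 F3133
M5
G0 X139.882 Y34.480
M3 S500
G01 X127.685 Y37.942 F2033
G01 X117.447 Y41.392
G01 X109.167 Y44.831
G01 X102.846 Y48.257
G01 X98.483 Y51.672
M5
G0 X25.251 Y85.194
M3 S201
G01 X127.950 Y85.194 F3133
G01 X127.950 Y55.745
G01 X25.251 Y55.745
G01 X25.251 Y85.194
M5
G0 X68.964 Y70.649
M3 S201
G01 X90.857 Y60.530 F3133
G01 X115.329 Y55.936
G01 X142.380 Y56.868
G01 X172.011 Y63.324
G01 X204.222 Y75.306
M5
G0 X108.120 Y70.815
M3 S201
G01 X118.516 Y72.210 F3133
G01 X119.429 Y60.743
G01 X114.357 Y43.294
G01 X106.798 Y26.743
G01 X100.249 Y17.968
M5
G0 X88.189 Y101.520
M3 S201
G01 X113.136 Y76.363 F3133
G01 X103.823 Y42.180
G01 X69.563 Y33.154
G01 X44.616 Y58.311
G01 X53.929 Y92.494
G01 X88.189 Y101.520
M5
G0 X0.000 Y0.000

1 u = 1 mm; y_m = 116.773 − y.

[1] `<polyline>` line segment, #ff0000→engrave S201 F3133: (202.191,50.900) → (203.535,63.146)

[2] `<path>` quadratic bezier, #000000→score S500 F2033: (139.882,34.480) → (127.685,37.942) → (117.447,41.392) → (109.167,44.831) → (102.846,48.257) → (98.483,51.672)

[3] `<rect>` rectangle, #ff0000→engrave S201 F3133: (25.251,85.194) → (127.950,85.194) → (127.950,55.745) → (25.251,55.745) → (25.251,85.194) (closed)

[4] `<path>` quadratic bezier, #ff0000→engrave S201 F3133: (68.964,70.649) → (90.857,60.530) → (115.329,55.936) → (142.380,56.868) → (172.011,63.324) → (204.222,75.306)

[5] `<path>` cubic bezier, #ff0000→engrave S201 F3133: (108.120,70.815) → (118.516,72.210) → (119.429,60.743) → (114.357,43.294) → (106.798,26.743) → (100.249,17.968)

[6] `<path>` regular polygon, #ff0000→engrave S201 F3133: (88.189,101.520) → (113.136,76.363) → (103.823,42.180) → (69.563,33.154) → (44.616,58.311) → (53.929,92.494) → (88.189,101.520) (closed)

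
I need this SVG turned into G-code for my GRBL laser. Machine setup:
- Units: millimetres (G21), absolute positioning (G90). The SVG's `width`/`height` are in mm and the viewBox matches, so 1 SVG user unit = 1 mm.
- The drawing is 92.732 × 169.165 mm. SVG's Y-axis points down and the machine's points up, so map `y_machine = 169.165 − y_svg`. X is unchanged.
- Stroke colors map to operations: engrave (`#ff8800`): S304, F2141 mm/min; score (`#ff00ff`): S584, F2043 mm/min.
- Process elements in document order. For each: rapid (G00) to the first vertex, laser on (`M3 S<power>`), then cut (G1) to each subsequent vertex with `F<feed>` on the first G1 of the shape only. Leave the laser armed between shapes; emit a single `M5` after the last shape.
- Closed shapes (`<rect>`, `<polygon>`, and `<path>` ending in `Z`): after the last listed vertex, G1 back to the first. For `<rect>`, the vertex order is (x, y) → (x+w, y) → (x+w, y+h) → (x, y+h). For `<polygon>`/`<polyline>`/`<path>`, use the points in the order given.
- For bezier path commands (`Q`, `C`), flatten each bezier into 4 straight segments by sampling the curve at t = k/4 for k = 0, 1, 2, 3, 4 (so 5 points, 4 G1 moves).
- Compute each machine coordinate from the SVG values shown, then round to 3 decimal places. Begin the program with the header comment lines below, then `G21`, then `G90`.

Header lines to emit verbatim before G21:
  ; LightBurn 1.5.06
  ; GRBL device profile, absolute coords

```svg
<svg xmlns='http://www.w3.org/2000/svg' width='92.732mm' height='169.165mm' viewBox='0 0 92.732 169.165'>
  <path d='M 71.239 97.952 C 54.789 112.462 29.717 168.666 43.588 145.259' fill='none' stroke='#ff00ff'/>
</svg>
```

; LightBurn 1.5.06
; GRBL device profile, absolute coords
G21
G90
G00 X71.239 Y71.213
M3 S584
G1 X58.028 Y54.408 F2043
G1 X46.043 Y33.341
G1 X39.743 Y19.382
G1 X43.588 Y23.906
M5

Since the viewBox matches the mm dimensions, user units are millimetres directly. The only transform is the Y-flip y_m = 169.165 − y_svg.

Shape 1 is a cubic bezier drawn with `<path>`. Its stroke #ff00ff means score at S584, F2043. After flipping Y the toolpath is (71.239,71.213) → (58.028,54.408) → (46.043,33.341) → (39.743,19.382) → (43.588,23.906).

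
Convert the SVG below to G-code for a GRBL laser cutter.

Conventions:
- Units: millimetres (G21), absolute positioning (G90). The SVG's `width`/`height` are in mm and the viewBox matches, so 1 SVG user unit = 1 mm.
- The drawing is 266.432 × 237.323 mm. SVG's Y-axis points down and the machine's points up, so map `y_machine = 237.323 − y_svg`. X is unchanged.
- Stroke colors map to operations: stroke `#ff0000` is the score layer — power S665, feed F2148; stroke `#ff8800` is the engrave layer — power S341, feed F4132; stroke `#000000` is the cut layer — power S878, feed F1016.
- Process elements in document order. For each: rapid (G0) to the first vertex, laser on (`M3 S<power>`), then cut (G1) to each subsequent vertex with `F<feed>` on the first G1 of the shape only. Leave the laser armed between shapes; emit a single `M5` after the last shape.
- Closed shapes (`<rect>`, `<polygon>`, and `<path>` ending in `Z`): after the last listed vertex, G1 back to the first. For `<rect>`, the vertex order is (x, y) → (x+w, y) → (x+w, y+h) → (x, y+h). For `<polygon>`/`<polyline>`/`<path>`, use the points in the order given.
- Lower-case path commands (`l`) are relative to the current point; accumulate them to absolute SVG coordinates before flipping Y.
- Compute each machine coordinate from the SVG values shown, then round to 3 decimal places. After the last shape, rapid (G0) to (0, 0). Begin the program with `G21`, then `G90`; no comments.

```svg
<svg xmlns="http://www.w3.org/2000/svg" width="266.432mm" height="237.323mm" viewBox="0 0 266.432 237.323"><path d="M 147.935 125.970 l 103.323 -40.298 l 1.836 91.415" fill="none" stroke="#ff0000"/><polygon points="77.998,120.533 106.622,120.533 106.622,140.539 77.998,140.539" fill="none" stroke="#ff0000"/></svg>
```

viewBox `0 0 266.432 237.323` with mm width/height → 1 unit = 1 mm. Flip: y_m = 237.323 − y_svg.

**Shape 1** — `<path>` open polyline, stroke `#ff0000` → score (S665, F2148). Machine vertices: (147.935,111.353) → (251.258,151.651) → (253.094,60.236). Open path.

**Shape 2** — `<polygon>` rectangle, stroke `#ff0000` → score (S665, F2148). Machine vertices: (77.998,116.790) → (106.622,116.790) → (106.622,96.784) → (77.998,96.784) → (77.998,116.790). Closed: final G1 returns to the first vertex.

G21
G90
G0 X147.935 Y111.353
M3 S665
G1 X251.258 Y151.651 F2148
G1 X253.094 Y60.236
G0 X77.998 Y116.790
M3 S665
G1 X106.622 Y116.790 F2148
G1 X106.622 Y96.784
G1 X77.998 Y96.784
G1 X77.998 Y116.790
M5
G0 X0.000 Y0.000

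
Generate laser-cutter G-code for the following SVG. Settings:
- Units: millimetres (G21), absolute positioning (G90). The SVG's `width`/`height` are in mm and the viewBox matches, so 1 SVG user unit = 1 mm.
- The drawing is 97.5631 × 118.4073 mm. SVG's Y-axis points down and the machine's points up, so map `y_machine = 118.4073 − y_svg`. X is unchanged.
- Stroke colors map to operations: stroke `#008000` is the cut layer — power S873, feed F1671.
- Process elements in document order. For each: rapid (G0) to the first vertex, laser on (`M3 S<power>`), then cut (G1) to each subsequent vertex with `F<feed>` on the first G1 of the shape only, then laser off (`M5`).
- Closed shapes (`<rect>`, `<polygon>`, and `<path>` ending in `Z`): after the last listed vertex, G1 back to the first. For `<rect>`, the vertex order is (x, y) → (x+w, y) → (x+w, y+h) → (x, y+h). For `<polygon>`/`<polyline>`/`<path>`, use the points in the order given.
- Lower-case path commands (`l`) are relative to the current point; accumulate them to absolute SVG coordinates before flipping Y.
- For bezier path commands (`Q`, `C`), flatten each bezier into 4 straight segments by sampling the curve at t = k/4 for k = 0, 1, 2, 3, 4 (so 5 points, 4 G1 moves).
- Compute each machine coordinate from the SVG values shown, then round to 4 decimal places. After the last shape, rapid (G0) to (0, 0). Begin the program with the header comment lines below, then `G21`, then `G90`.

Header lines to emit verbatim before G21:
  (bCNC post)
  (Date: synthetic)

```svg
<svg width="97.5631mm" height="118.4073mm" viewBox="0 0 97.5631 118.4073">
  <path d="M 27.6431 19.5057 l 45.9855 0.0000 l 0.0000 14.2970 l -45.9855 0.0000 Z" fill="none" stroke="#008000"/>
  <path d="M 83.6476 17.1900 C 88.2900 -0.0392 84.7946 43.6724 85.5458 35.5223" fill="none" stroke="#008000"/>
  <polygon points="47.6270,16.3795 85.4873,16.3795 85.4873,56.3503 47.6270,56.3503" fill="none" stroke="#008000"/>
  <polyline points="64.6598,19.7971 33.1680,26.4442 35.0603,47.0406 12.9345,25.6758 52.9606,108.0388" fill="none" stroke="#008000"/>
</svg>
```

(bCNC post)
(Date: synthetic)
G21
G90
G0 X27.6431 Y98.9016
M3 S873
G1 X73.6286 Y98.9016 F1671
G1 X73.6286 Y84.6046
G1 X27.6431 Y84.6046
G1 X27.6431 Y98.9016
M5
G0 X83.6476 Y101.2173
M3 S873
G1 X85.7971 Y104.4753 F1671
G1 X86.0559 Y95.4558
G1 X85.5851 Y84.7340
G1 X85.5458 Y82.8850
M5
G0 X47.6270 Y102.0278
M3 S873
G1 X85.4873 Y102.0278 F1671
G1 X85.4873 Y62.0570
G1 X47.6270 Y62.0570
G1 X47.6270 Y102.0278
M5
G0 X64.6598 Y98.6102
M3 S873
G1 X33.1680 Y91.9631 F1671
G1 X35.0603 Y71.3667
G1 X12.9345 Y92.7315
G1 X52.9606 Y10.3685
M5
G0 X0.0000 Y0.0000

viewBox `0 0 97.5631 118.4073` with mm width/height → 1 unit = 1 mm. Flip: y_m = 118.4073 − y_svg.

**Shape 1** — `<path>` rectangle, stroke `#008000` → cut (S873, F1671). Machine vertices: (27.6431,98.9016) → (73.6286,98.9016) → (73.6286,84.6046) → (27.6431,84.6046) → (27.6431,98.9016). Closed: final G1 returns to the first vertex.

**Shape 2** — `<path>` cubic bezier, stroke `#008000` → cut (S873, F1671). Control points (SVG): P0=(83.6476,17.1900), P1=(88.2900,-0.0392), P2=(84.7946,43.6724), P3=(85.5458,35.5223); sampled at t=k/4. Machine vertices: (83.6476,101.2173) → (85.7971,104.4753) → (86.0559,95.4558) → (85.5851,84.7340) → (85.5458,82.8850). Open path.

**Shape 3** — `<polygon>` rectangle, stroke `#008000` → cut (S873, F1671). Machine vertices: (47.6270,102.0278) → (85.4873,102.0278) → (85.4873,62.0570) → (47.6270,62.0570) → (47.6270,102.0278). Closed: final G1 returns to the first vertex.

**Shape 4** — `<polyline>` open polyline, stroke `#008000` → cut (S873, F1671). Machine vertices: (64.6598,98.6102) → (33.1680,91.9631) → (35.0603,71.3667) → (12.9345,92.7315) → (52.9606,10.3685). Open path.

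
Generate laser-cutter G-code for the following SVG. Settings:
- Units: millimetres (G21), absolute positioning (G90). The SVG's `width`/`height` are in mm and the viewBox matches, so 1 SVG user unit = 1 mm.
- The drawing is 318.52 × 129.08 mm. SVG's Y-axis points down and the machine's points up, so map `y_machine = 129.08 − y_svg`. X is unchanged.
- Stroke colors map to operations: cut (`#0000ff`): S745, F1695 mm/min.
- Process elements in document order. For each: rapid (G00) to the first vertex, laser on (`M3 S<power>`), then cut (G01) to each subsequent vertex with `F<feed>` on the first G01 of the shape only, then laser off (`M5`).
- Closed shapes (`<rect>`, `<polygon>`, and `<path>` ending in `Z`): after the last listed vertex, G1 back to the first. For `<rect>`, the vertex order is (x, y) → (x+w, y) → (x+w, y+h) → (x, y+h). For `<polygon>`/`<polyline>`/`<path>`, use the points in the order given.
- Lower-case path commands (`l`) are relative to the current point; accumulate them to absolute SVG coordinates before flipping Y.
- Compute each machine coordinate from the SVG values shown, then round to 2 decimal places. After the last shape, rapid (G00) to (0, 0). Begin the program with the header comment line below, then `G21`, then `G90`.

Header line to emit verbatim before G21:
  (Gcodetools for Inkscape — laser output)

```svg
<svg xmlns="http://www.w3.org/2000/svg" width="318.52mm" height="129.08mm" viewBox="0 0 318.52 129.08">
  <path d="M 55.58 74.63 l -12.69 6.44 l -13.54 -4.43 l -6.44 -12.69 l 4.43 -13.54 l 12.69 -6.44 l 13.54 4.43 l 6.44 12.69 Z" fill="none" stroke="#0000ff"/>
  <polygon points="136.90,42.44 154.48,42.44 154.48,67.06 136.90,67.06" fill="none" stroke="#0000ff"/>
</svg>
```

Since the viewBox matches the mm dimensions, user units are millimetres directly. The only transform is the Y-flip y_m = 129.08 − y_svg.

Shape 1 is a regular polygon drawn with `<path>`. Its stroke #0000ff means cut at S745, F1695. After flipping Y the toolpath is (55.58,54.45) → (42.89,48.01) → (29.35,52.44) → (22.91,65.13) → (27.34,78.67) → (40.03,85.11) → (53.57,80.68) → (60.01,67.99) → (55.58,54.45), returning to the start.

Shape 2 is a rectangle drawn with `<polygon>`. Its stroke #0000ff means cut at S745, F1695. After flipping Y the toolpath is (136.90,86.64) → (154.48,86.64) → (154.48,62.02) → (136.90,62.02) → (136.90,86.64), returning to the start.

(Gcodetools for Inkscape — laser output)
G21
G90
G00 X55.58 Y54.45
M3 S745
G01 X42.89 Y48.01 F1695
G01 X29.35 Y52.44
G01 X22.91 Y65.13
G01 X27.34 Y78.67
G01 X40.03 Y85.11
G01 X53.57 Y80.68
G01 X60.01 Y67.99
G01 X55.58 Y54.45
M5
G00 X136.90 Y86.64
M3 S745
G01 X154.48 Y86.64 F1695
G01 X154.48 Y62.02
G01 X136.90 Y62.02
G01 X136.90 Y86.64
M5
G00 X0.00 Y0.00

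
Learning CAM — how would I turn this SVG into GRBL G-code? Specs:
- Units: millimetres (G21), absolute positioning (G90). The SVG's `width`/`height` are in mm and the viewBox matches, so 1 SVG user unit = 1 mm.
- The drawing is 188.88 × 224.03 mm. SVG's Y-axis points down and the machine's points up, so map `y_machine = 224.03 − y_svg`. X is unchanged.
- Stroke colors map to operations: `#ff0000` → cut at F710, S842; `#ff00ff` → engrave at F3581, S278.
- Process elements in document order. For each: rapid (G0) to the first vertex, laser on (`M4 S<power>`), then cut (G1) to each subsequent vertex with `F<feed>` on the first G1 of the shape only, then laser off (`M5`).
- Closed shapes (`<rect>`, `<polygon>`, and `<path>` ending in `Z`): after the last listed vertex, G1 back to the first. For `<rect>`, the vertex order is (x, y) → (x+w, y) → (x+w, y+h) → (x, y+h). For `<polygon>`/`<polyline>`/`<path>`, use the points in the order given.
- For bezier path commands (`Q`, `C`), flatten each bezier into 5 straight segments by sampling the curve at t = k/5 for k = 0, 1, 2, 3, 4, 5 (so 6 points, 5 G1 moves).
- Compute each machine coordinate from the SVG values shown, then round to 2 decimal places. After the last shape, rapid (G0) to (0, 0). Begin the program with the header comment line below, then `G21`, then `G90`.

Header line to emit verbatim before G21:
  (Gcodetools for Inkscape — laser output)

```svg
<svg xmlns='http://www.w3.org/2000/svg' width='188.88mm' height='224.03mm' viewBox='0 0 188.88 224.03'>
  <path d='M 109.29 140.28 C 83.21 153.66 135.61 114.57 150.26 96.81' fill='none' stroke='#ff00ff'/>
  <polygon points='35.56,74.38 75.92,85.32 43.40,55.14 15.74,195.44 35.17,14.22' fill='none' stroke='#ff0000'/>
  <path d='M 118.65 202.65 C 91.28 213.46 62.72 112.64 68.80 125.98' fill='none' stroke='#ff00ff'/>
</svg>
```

viewBox `0 0 188.88 224.03` with mm width/height → 1 unit = 1 mm. Flip: y_m = 224.03 − y_svg.

**Shape 1** — `<path>` cubic bezier, stroke `#ff00ff` → engrave (S278, F3581). Control points (SVG): P0=(109.29,140.28), P1=(83.21,153.66), P2=(135.61,114.57), P3=(150.26,96.81); sampled at t=k/5. Machine vertices: (109.29,83.75) → (102.13,81.43) → (108.23,88.16) → (122.00,100.39) → (137.87,114.59) → (150.26,127.22). Open path.

**Shape 2** — `<polygon>` closed polygon, stroke `#ff0000` → cut (S842, F710). Machine vertices: (35.56,149.65) → (75.92,138.71) → (43.40,168.89) → (15.74,28.59) → (35.17,209.81) → (35.56,149.65). Closed: final G1 returns to the first vertex.

**Shape 3** — `<path>` cubic bezier, stroke `#ff00ff` → engrave (S278, F3581). Control points (SVG): P0=(118.65,202.65), P1=(91.28,213.46), P2=(62.72,112.64), P3=(68.80,125.98); sampled at t=k/5. Machine vertices: (118.65,21.38) → (102.37,26.48) → (87.53,47.54) → (75.84,73.71) → (69.02,94.16) → (68.80,98.05). Open path.

(Gcodetools for Inkscape — laser output)
G21
G90
G0 X109.29 Y83.75
M4 S278
G1 X102.13 Y81.43 F3581
G1 X108.23 Y88.16
G1 X122.00 Y100.39
G1 X137.87 Y114.59
G1 X150.26 Y127.22
M5
G0 X35.56 Y149.65
M4 S842
G1 X75.92 Y138.71 F710
G1 X43.40 Y168.89
G1 X15.74 Y28.59
G1 X35.17 Y209.81
G1 X35.56 Y149.65
M5
G0 X118.65 Y21.38
M4 S278
G1 X102.37 Y26.48 F3581
G1 X87.53 Y47.54
G1 X75.84 Y73.71
G1 X69.02 Y94.16
G1 X68.80 Y98.05
M5
G0 X0.00 Y0.00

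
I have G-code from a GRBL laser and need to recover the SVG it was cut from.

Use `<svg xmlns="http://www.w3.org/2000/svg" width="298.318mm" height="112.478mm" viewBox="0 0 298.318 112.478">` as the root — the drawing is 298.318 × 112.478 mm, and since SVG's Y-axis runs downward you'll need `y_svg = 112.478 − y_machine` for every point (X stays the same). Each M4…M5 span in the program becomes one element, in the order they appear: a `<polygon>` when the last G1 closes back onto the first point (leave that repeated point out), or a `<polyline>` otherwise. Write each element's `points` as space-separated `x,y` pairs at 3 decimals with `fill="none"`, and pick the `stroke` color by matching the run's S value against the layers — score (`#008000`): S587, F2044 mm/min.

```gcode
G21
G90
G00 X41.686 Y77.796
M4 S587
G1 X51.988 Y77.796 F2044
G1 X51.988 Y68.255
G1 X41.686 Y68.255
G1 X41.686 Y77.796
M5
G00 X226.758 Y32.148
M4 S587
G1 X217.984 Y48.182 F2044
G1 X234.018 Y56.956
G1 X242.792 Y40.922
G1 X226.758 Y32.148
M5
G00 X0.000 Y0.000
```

Machine Y-up, SVG Y-down with viewBox height 112.478, so y_svg = 112.478 − y_machine; X carries over. Every run uses S587, so all elements get stroke `#008000` (score).

Run 1: The run returns to its start, so emit a `<polygon>` with points (Y-flipped): 41.686,34.682 51.988,34.682 51.988,44.223 41.686,44.223.

Run 2: The run returns to its start, so emit a `<polygon>` with points (Y-flipped): 226.758,80.330 217.984,64.296 234.018,55.522 242.792,71.556.

<svg xmlns="http://www.w3.org/2000/svg" width="298.318mm" height="112.478mm" viewBox="0 0 298.318 112.478">
  <polygon points="41.686,34.682 51.988,34.682 51.988,44.223 41.686,44.223" fill="none" stroke="#008000"/>
  <polygon points="226.758,80.330 217.984,64.296 234.018,55.522 242.792,71.556" fill="none" stroke="#008000"/>
</svg>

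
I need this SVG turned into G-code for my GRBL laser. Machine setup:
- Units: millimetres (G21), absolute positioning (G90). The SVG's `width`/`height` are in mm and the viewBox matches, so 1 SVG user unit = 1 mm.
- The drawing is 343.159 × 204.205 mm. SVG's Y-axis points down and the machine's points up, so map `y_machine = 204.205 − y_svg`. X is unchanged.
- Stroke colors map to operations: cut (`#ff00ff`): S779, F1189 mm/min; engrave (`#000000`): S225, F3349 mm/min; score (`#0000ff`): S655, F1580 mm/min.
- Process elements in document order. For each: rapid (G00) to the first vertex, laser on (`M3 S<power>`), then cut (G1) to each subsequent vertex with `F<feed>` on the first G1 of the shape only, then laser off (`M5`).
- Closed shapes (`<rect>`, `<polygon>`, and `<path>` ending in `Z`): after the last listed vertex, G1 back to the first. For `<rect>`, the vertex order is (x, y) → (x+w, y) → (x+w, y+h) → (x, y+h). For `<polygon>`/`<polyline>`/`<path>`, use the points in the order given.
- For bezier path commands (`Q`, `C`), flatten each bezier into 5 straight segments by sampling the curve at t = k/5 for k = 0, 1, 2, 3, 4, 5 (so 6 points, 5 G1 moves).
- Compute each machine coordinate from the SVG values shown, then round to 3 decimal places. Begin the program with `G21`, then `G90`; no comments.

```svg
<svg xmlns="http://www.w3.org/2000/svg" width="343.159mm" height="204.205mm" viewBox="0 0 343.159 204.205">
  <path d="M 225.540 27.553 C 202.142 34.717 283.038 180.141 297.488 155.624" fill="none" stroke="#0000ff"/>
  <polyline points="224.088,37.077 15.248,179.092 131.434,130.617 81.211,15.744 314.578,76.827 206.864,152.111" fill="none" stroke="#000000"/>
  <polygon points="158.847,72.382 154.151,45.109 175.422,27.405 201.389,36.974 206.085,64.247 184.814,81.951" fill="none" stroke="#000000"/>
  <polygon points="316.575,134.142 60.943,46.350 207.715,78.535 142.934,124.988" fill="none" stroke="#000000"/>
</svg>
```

G21
G90
G00 X225.540 Y176.652
M3 S655
G1 X222.651 Y158.228 F1580
G1 X236.596 Y121.415
G1 X259.181 Y81.007
G1 X282.210 Y51.798
G1 X297.488 Y48.581
M5
G00 X224.088 Y167.128
M3 S225
G1 X15.248 Y25.113 F3349
G1 X131.434 Y73.588
G1 X81.211 Y188.461
G1 X314.578 Y127.378
G1 X206.864 Y52.094
M5
G00 X158.847 Y131.823
M3 S225
G1 X154.151 Y159.096 F3349
G1 X175.422 Y176.800
G1 X201.389 Y167.231
G1 X206.085 Y139.958
G1 X184.814 Y122.254
G1 X158.847 Y131.823
M5
G00 X316.575 Y70.063
M3 S225
G1 X60.943 Y157.855 F3349
G1 X207.715 Y125.670
G1 X142.934 Y79.217
G1 X316.575 Y70.063
M5

Since the viewBox matches the mm dimensions, user units are millimetres directly. The only transform is the Y-flip y_m = 204.205 − y_svg.

Shape 1 is a cubic bezier drawn with `<path>`. Its stroke #0000ff means score at S655, F1580. After flipping Y the toolpath is (225.540,176.652) → (222.651,158.228) → (236.596,121.415) → (259.181,81.007) → (282.210,51.798) → (297.488,48.581).

Shape 2 is a open polyline drawn with `<polyline>`. Its stroke #000000 means engrave at S225, F3349. After flipping Y the toolpath is (224.088,167.128) → (15.248,25.113) → (131.434,73.588) → (81.211,188.461) → (314.578,127.378) → (206.864,52.094).

Shape 3 is a regular polygon drawn with `<polygon>`. Its stroke #000000 means engrave at S225, F3349. After flipping Y the toolpath is (158.847,131.823) → (154.151,159.096) → (175.422,176.800) → (201.389,167.231) → (206.085,139.958) → (184.814,122.254) → (158.847,131.823), returning to the start.

Shape 4 is a closed polygon drawn with `<polygon>`. Its stroke #000000 means engrave at S225, F3349. After flipping Y the toolpath is (316.575,70.063) → (60.943,157.855) → (207.715,125.670) → (142.934,79.217) → (316.575,70.063), returning to the start.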